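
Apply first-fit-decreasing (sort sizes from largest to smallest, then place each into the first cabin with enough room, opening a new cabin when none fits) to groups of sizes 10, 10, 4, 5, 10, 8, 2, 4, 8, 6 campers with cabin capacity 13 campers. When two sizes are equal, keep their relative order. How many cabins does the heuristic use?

Sorted descending: 10, 10, 10, 8, 8, 6, 5, 4, 4, 2.
  10 → cabin 1 (new)  [load 10/13]
  10 → cabin 2 (new)  [load 10/13]
  10 → cabin 3 (new)  [load 10/13]
  8 → cabin 4 (new)  [load 8/13]
  8 → cabin 5 (new)  [load 8/13]
  6 → cabin 6 (new)  [load 6/13]
  5 → cabin 4  [load 13/13]
  4 → cabin 5  [load 12/13]
  4 → cabin 6  [load 10/13]
  2 → cabin 1  [load 12/13]
6 cabins opened.

6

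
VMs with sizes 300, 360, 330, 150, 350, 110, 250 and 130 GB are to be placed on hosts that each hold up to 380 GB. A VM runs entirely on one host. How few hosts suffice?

6

Total = 360 + 350 + 330 + 300 + 250 + 150 + 130 + 110 = 1980 GB.
Lower bound: ⌈1980/380⌉ = 6 hosts.
A packing using 6 hosts:
  host 1: 360 = 360
  host 2: 350 = 350
  host 3: 330 = 330
  host 4: 300 = 300
  host 5: 250 + 130 = 380
  host 6: 150 + 110 = 260
This matches the lower bound, so 6 is optimal.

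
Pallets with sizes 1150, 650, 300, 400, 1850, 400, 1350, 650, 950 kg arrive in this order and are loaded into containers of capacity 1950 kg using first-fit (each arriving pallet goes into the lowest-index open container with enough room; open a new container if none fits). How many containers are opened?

5

  1150 → container 1 (new)  [load 1150/1950]
  650 → container 1  [load 1800/1950]
  300 → container 2 (new)  [load 300/1950]
  400 → container 2  [load 700/1950]
  1850 → container 3 (new)  [load 1850/1950]
  400 → container 2  [load 1100/1950]
  1350 → container 4 (new)  [load 1350/1950]
  650 → container 2  [load 1750/1950]
  950 → container 5 (new)  [load 950/1950]
5 containers opened.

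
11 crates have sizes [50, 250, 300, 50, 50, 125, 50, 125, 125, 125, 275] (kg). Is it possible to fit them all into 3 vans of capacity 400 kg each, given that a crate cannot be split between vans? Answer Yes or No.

No

Total = 1525 kg; ⌈1525/400⌉ = 4.
At least 4 vans are required, but only 3 are allowed.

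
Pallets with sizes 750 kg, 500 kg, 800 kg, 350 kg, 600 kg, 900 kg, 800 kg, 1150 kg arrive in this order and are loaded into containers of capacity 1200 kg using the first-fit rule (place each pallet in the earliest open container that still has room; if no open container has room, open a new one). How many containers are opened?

6

  750 → container 1 (new)  [load 750/1200]
  500 → container 2 (new)  [load 500/1200]
  800 → container 3 (new)  [load 800/1200]
  350 → container 1  [load 1100/1200]
  600 → container 2  [load 1100/1200]
  900 → container 4 (new)  [load 900/1200]
  800 → container 5 (new)  [load 800/1200]
  1150 → container 6 (new)  [load 1150/1200]
6 containers opened.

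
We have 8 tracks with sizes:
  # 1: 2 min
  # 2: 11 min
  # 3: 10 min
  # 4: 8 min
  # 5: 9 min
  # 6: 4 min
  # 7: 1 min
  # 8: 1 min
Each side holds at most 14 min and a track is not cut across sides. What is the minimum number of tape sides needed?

Total = 11 + 10 + 9 + 8 + 4 + 2 + 1 + 1 = 46 min.
Lower bound: ⌈46/14⌉ = 4 tape sides.
A packing using 4 tape sides:
  side 1: 11 + 2 + 1 = 14
  side 2: 10 + 4 = 14
  side 3: 9 + 1 = 10
  side 4: 8 = 8
This matches the lower bound, so 4 is optimal.

4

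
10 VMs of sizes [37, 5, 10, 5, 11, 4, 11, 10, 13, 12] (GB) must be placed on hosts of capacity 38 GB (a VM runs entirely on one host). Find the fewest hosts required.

4

Total = 37 + 13 + 12 + 11 + 11 + 10 + 10 + 5 + 5 + 4 = 118 GB.
Lower bound: ⌈118/38⌉ = 4 hosts.
A packing using 4 hosts:
  host 1: 37 = 37
  host 2: 13 + 12 + 11 = 36
  host 3: 11 + 10 + 10 + 5 = 36
  host 4: 5 + 4 = 9
This matches the lower bound, so 4 is optimal.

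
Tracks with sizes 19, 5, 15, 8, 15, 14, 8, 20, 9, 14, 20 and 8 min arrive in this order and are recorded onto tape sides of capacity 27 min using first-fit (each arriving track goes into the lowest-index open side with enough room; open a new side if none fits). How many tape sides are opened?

7

  19 → side 1 (new)  [load 19/27]
  5 → side 1  [load 24/27]
  15 → side 2 (new)  [load 15/27]
  8 → side 2  [load 23/27]
  15 → side 3 (new)  [load 15/27]
  14 → side 4 (new)  [load 14/27]
  8 → side 3  [load 23/27]
  20 → side 5 (new)  [load 20/27]
  9 → side 4  [load 23/27]
  14 → side 6 (new)  [load 14/27]
  20 → side 7 (new)  [load 20/27]
  8 → side 6  [load 22/27]
7 tape sides opened.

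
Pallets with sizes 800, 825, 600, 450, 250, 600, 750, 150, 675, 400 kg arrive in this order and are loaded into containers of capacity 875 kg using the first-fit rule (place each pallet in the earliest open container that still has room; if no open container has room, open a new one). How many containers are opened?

  800 → container 1 (new)  [load 800/875]
  825 → container 2 (new)  [load 825/875]
  600 → container 3 (new)  [load 600/875]
  450 → container 4 (new)  [load 450/875]
  250 → container 3  [load 850/875]
  600 → container 5 (new)  [load 600/875]
  750 → container 6 (new)  [load 750/875]
  150 → container 4  [load 600/875]
  675 → container 7 (new)  [load 675/875]
  400 → container 8 (new)  [load 400/875]
8 containers opened.

8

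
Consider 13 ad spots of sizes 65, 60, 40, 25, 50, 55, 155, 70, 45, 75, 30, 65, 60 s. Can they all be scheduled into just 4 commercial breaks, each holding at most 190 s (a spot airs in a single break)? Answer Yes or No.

No

Total = 795 s; ⌈795/190⌉ = 5.
At least 5 commercial breaks are required, but only 4 are allowed.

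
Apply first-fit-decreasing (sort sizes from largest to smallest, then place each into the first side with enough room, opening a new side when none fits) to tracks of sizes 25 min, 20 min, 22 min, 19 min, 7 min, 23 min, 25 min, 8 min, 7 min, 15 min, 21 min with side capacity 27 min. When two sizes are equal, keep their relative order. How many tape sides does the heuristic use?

8

Sorted descending: 25, 25, 23, 22, 21, 20, 19, 15, 8, 7, 7.
  25 → side 1 (new)  [load 25/27]
  25 → side 2 (new)  [load 25/27]
  23 → side 3 (new)  [load 23/27]
  22 → side 4 (new)  [load 22/27]
  21 → side 5 (new)  [load 21/27]
  20 → side 6 (new)  [load 20/27]
  19 → side 7 (new)  [load 19/27]
  15 → side 8 (new)  [load 15/27]
  8 → side 7  [load 27/27]
  7 → side 6  [load 27/27]
  7 → side 8  [load 22/27]
8 tape sides opened.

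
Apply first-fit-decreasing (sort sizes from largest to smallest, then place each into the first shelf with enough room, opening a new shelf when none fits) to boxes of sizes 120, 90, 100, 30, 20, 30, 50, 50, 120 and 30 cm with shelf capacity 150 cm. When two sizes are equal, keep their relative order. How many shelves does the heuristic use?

5

Sorted descending: 120, 120, 100, 90, 50, 50, 30, 30, 30, 20.
  120 → shelf 1 (new)  [load 120/150]
  120 → shelf 2 (new)  [load 120/150]
  100 → shelf 3 (new)  [load 100/150]
  90 → shelf 4 (new)  [load 90/150]
  50 → shelf 3  [load 150/150]
  50 → shelf 4  [load 140/150]
  30 → shelf 1  [load 150/150]
  30 → shelf 2  [load 150/150]
  30 → shelf 5 (new)  [load 30/150]
  20 → shelf 5  [load 50/150]
5 shelves opened.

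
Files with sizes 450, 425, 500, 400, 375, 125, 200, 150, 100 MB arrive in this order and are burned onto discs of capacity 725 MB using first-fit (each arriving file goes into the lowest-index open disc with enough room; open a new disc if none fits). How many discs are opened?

  450 → disc 1 (new)  [load 450/725]
  425 → disc 2 (new)  [load 425/725]
  500 → disc 3 (new)  [load 500/725]
  400 → disc 4 (new)  [load 400/725]
  375 → disc 5 (new)  [load 375/725]
  125 → disc 1  [load 575/725]
  200 → disc 2  [load 625/725]
  150 → disc 1  [load 725/725]
  100 → disc 2  [load 725/725]
5 discs opened.

5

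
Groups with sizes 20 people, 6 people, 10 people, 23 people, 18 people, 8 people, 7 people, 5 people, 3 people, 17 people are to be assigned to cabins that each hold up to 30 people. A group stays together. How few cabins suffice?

4

Total = 23 + 20 + 18 + 17 + 10 + 8 + 7 + 6 + 5 + 3 = 117 people.
Lower bound: ⌈117/30⌉ = 4 cabins.
A packing using 4 cabins:
  cabin 1: 23 + 7 = 30
  cabin 2: 20 + 10 = 30
  cabin 3: 18 + 8 + 3 = 29
  cabin 4: 17 + 6 + 5 = 28
This matches the lower bound, so 4 is optimal.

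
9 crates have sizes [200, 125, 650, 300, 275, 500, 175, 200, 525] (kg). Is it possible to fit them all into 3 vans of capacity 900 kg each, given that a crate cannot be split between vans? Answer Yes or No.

Total = 2950 kg; ⌈2950/900⌉ = 4.
At least 4 vans are required, but only 3 are allowed.

No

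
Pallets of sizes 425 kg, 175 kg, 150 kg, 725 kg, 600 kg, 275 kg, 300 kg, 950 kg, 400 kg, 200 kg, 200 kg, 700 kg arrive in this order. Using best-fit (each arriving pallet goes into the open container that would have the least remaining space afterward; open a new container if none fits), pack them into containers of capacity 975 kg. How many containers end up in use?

  425 → container 1 (new)  [load 425/975]
  175 → container 1  [load 600/975]
  150 → container 1  [load 750/975]
  725 → container 2 (new)  [load 725/975]
  600 → container 3 (new)  [load 600/975]
  275 → container 3  [load 875/975]
  300 → container 4 (new)  [load 300/975]
  950 → container 5 (new)  [load 950/975]
  400 → container 4  [load 700/975]
  200 → container 1  [load 950/975]
  200 → container 2  [load 925/975]
  700 → container 6 (new)  [load 700/975]
6 containers opened.

6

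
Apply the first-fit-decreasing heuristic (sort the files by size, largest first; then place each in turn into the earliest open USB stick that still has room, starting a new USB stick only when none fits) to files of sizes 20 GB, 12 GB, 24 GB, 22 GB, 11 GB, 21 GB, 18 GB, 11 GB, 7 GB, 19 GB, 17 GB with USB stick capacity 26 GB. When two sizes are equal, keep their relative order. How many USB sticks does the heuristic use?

9

Sorted descending: 24, 22, 21, 20, 19, 18, 17, 12, 11, 11, 7.
  24 → USB stick 1 (new)  [load 24/26]
  22 → USB stick 2 (new)  [load 22/26]
  21 → USB stick 3 (new)  [load 21/26]
  20 → USB stick 4 (new)  [load 20/26]
  19 → USB stick 5 (new)  [load 19/26]
  18 → USB stick 6 (new)  [load 18/26]
  17 → USB stick 7 (new)  [load 17/26]
  12 → USB stick 8 (new)  [load 12/26]
  11 → USB stick 8  [load 23/26]
  11 → USB stick 9 (new)  [load 11/26]
  7 → USB stick 5  [load 26/26]
9 USB sticks opened.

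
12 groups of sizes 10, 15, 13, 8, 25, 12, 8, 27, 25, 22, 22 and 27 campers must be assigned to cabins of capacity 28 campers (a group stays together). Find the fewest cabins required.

Total = 27 + 27 + 25 + 25 + 22 + 22 + 15 + 13 + 12 + 10 + 8 + 8 = 214 campers.
Lower bound: ⌈214/28⌉ = 8 cabins.
A packing using 9 cabins:
  cabin 1: 27 = 27
  cabin 2: 27 = 27
  cabin 3: 25 = 25
  cabin 4: 25 = 25
  cabin 5: 22 = 22
  cabin 6: 22 = 22
  cabin 7: 15 + 13 = 28
  cabin 8: 12 + 10 = 22
  cabin 9: 8 + 8 = 16
No arrangement into 8 cabins stays within capacity, so 9 is optimal.

9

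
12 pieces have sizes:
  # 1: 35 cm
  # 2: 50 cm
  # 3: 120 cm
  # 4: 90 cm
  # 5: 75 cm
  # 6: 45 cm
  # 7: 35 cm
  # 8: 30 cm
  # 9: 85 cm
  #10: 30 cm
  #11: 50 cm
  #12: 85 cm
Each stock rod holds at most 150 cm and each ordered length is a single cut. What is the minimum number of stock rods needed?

Total = 120 + 90 + 85 + 85 + 75 + 50 + 50 + 45 + 35 + 35 + 30 + 30 = 730 cm.
Lower bound: ⌈730/150⌉ = 5 stock rods.
A packing using 6 stock rods:
  stock rod 1: 120 + 30 = 150
  stock rod 2: 90 + 50 = 140
  stock rod 3: 85 + 50 = 135
  stock rod 4: 85 + 45 = 130
  stock rod 5: 75 + 35 + 35 = 145
  stock rod 6: 30 = 30
No arrangement into 5 stock rods stays within capacity, so 6 is optimal.

6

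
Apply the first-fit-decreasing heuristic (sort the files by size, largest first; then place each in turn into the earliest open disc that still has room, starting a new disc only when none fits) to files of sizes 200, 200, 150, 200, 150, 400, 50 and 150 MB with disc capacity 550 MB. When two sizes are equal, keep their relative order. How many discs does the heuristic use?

Sorted descending: 400, 200, 200, 200, 150, 150, 150, 50.
  400 → disc 1 (new)  [load 400/550]
  200 → disc 2 (new)  [load 200/550]
  200 → disc 2  [load 400/550]
  200 → disc 3 (new)  [load 200/550]
  150 → disc 1  [load 550/550]
  150 → disc 2  [load 550/550]
  150 → disc 3  [load 350/550]
  50 → disc 3  [load 400/550]
3 discs opened.

3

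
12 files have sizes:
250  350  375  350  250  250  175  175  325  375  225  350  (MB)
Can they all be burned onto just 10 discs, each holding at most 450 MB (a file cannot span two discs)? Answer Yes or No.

A valid assignment using 10 discs:
  disc 1: 375 = 375
  disc 2: 375 = 375
  disc 3: 350 = 350
  disc 4: 350 = 350
  disc 5: 350 = 350
  disc 6: 325 = 325
  disc 7: 250 + 175 = 425
  disc 8: 250 + 175 = 425
  disc 9: 250 = 250
  disc 10: 225 = 225
Every load is within 450 MB, so 10 discs suffice.

Yes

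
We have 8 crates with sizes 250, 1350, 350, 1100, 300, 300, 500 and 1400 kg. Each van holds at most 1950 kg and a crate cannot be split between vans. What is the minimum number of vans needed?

3

Total = 1400 + 1350 + 1100 + 500 + 350 + 300 + 300 + 250 = 5550 kg.
Lower bound: ⌈5550/1950⌉ = 3 vans.
A packing using 3 vans:
  van 1: 1400 + 500 = 1900
  van 2: 1350 + 350 + 250 = 1950
  van 3: 1100 + 300 + 300 = 1700
This matches the lower bound, so 3 is optimal.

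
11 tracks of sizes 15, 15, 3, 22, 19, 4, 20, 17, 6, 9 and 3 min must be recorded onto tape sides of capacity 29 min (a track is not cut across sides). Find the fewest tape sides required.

6

Total = 22 + 20 + 19 + 17 + 15 + 15 + 9 + 6 + 4 + 3 + 3 = 133 min.
Lower bound: ⌈133/29⌉ = 5 tape sides.
Also, 6 tracks each exceed 29/2 min, and no two of those can share a side, so at least 6 tape sides are needed.
A packing using 6 tape sides:
  side 1: 22 + 6 = 28
  side 2: 20 + 9 = 29
  side 3: 19 + 4 + 3 + 3 = 29
  side 4: 17 = 17
  side 5: 15 = 15
  side 6: 15 = 15
This matches the lower bound, so 6 is optimal.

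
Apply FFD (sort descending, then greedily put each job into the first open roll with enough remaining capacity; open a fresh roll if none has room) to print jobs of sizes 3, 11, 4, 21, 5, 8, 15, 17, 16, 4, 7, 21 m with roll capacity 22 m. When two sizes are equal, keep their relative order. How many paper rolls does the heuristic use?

Sorted descending: 21, 21, 17, 16, 15, 11, 8, 7, 5, 4, 4, 3.
  21 → roll 1 (new)  [load 21/22]
  21 → roll 2 (new)  [load 21/22]
  17 → roll 3 (new)  [load 17/22]
  16 → roll 4 (new)  [load 16/22]
  15 → roll 5 (new)  [load 15/22]
  11 → roll 6 (new)  [load 11/22]
  8 → roll 6  [load 19/22]
  7 → roll 5  [load 22/22]
  5 → roll 3  [load 22/22]
  4 → roll 4  [load 20/22]
  4 → roll 7 (new)  [load 4/22]
  3 → roll 6  [load 22/22]
7 paper rolls opened.

7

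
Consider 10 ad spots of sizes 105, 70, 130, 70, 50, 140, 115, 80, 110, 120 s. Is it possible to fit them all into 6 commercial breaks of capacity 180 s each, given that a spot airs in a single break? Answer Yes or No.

Total = 990 s; ⌈990/180⌉ = 6.
The bound of 6 does not rule out 6, but exhaustive search shows no assignment into 6 commercial breaks of capacity 180 s exists — the minimum is 7.

No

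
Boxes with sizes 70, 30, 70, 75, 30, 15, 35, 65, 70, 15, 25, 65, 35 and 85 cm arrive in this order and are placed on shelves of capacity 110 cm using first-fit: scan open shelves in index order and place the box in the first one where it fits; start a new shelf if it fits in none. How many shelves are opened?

  70 → shelf 1 (new)  [load 70/110]
  30 → shelf 1  [load 100/110]
  70 → shelf 2 (new)  [load 70/110]
  75 → shelf 3 (new)  [load 75/110]
  30 → shelf 2  [load 100/110]
  15 → shelf 3  [load 90/110]
  35 → shelf 4 (new)  [load 35/110]
  65 → shelf 4  [load 100/110]
  70 → shelf 5 (new)  [load 70/110]
  15 → shelf 3  [load 105/110]
  25 → shelf 5  [load 95/110]
  65 → shelf 6 (new)  [load 65/110]
  35 → shelf 6  [load 100/110]
  85 → shelf 7 (new)  [load 85/110]
7 shelves opened.

7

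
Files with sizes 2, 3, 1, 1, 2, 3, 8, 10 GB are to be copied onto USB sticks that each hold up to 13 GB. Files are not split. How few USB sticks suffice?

Total = 10 + 8 + 3 + 3 + 2 + 2 + 1 + 1 = 30 GB.
Lower bound: ⌈30/13⌉ = 3 USB sticks.
A packing using 3 USB sticks:
  USB stick 1: 10 + 3 = 13
  USB stick 2: 8 + 3 + 2 = 13
  USB stick 3: 2 + 1 + 1 = 4
This matches the lower bound, so 3 is optimal.

3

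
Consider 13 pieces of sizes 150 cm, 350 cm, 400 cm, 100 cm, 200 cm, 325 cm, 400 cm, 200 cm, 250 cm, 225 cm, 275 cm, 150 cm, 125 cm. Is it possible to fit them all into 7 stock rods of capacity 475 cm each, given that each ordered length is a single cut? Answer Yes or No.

Yes

A valid assignment using 7 stock rods:
  stock rod 1: 400 = 400
  stock rod 2: 400 = 400
  stock rod 3: 350 + 125 = 475
  stock rod 4: 325 + 150 = 475
  stock rod 5: 275 + 200 = 475
  stock rod 6: 250 + 225 = 475
  stock rod 7: 200 + 150 + 100 = 450
Every load is within 475 cm, so 7 stock rods suffice.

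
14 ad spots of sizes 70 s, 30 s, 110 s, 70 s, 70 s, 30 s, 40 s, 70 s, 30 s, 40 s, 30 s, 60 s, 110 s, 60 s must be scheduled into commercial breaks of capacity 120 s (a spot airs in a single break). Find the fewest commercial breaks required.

Total = 110 + 110 + 70 + 70 + 70 + 70 + 60 + 60 + 40 + 40 + 30 + 30 + 30 + 30 = 820 s.
Lower bound: ⌈820/120⌉ = 7 commercial breaks.
A packing using 8 commercial breaks:
  break 1: 110 = 110
  break 2: 110 = 110
  break 3: 70 + 40 = 110
  break 4: 70 + 40 = 110
  break 5: 70 + 30 = 100
  break 6: 70 + 30 = 100
  break 7: 60 + 60 = 120
  break 8: 30 + 30 = 60
No arrangement into 7 commercial breaks stays within capacity, so 8 is optimal.

8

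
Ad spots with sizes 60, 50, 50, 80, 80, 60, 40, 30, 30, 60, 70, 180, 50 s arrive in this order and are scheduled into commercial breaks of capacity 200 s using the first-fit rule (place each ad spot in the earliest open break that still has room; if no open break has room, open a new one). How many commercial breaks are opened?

5

  60 → break 1 (new)  [load 60/200]
  50 → break 1  [load 110/200]
  50 → break 1  [load 160/200]
  80 → break 2 (new)  [load 80/200]
  80 → break 2  [load 160/200]
  60 → break 3 (new)  [load 60/200]
  40 → break 1  [load 200/200]
  30 → break 2  [load 190/200]
  30 → break 3  [load 90/200]
  60 → break 3  [load 150/200]
  70 → break 4 (new)  [load 70/200]
  180 → break 5 (new)  [load 180/200]
  50 → break 3  [load 200/200]
5 commercial breaks opened.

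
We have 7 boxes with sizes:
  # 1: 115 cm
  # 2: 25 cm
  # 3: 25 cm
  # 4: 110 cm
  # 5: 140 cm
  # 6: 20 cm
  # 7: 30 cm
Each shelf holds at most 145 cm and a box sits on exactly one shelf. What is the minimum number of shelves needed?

4

Total = 140 + 115 + 110 + 30 + 25 + 25 + 20 = 465 cm.
Lower bound: ⌈465/145⌉ = 4 shelves.
A packing using 4 shelves:
  shelf 1: 140 = 140
  shelf 2: 115 + 30 = 145
  shelf 3: 110 + 25 = 135
  shelf 4: 25 + 20 = 45
This matches the lower bound, so 4 is optimal.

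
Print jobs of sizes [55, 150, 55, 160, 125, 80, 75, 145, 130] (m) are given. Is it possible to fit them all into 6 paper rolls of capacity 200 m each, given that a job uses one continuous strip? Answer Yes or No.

A valid assignment using 6 paper rolls:
  roll 1: 160 = 160
  roll 2: 150 = 150
  roll 3: 145 + 55 = 200
  roll 4: 130 + 55 = 185
  roll 5: 125 + 75 = 200
  roll 6: 80 = 80
Every load is within 200 m, so 6 paper rolls suffice.

Yes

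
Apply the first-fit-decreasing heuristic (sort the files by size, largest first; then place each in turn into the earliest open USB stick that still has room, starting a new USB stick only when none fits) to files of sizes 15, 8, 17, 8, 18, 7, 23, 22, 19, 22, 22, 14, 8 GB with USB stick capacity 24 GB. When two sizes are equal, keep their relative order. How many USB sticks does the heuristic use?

Sorted descending: 23, 22, 22, 22, 19, 18, 17, 15, 14, 8, 8, 8, 7.
  23 → USB stick 1 (new)  [load 23/24]
  22 → USB stick 2 (new)  [load 22/24]
  22 → USB stick 3 (new)  [load 22/24]
  22 → USB stick 4 (new)  [load 22/24]
  19 → USB stick 5 (new)  [load 19/24]
  18 → USB stick 6 (new)  [load 18/24]
  17 → USB stick 7 (new)  [load 17/24]
  15 → USB stick 8 (new)  [load 15/24]
  14 → USB stick 9 (new)  [load 14/24]
  8 → USB stick 8  [load 23/24]
  8 → USB stick 9  [load 22/24]
  8 → USB stick 10 (new)  [load 8/24]
  7 → USB stick 7  [load 24/24]
10 USB sticks opened.

10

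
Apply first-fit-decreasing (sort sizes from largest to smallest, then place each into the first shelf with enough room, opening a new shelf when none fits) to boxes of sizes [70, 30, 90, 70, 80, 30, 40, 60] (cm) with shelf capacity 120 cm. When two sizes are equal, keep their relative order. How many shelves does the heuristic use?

5

Sorted descending: 90, 80, 70, 70, 60, 40, 30, 30.
  90 → shelf 1 (new)  [load 90/120]
  80 → shelf 2 (new)  [load 80/120]
  70 → shelf 3 (new)  [load 70/120]
  70 → shelf 4 (new)  [load 70/120]
  60 → shelf 5 (new)  [load 60/120]
  40 → shelf 2  [load 120/120]
  30 → shelf 1  [load 120/120]
  30 → shelf 3  [load 100/120]
5 shelves opened.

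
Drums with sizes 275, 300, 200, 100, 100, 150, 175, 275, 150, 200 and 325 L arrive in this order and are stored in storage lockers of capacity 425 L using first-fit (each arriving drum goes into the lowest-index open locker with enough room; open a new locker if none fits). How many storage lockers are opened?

7

  275 → locker 1 (new)  [load 275/425]
  300 → locker 2 (new)  [load 300/425]
  200 → locker 3 (new)  [load 200/425]
  100 → locker 1  [load 375/425]
  100 → locker 2  [load 400/425]
  150 → locker 3  [load 350/425]
  175 → locker 4 (new)  [load 175/425]
  275 → locker 5 (new)  [load 275/425]
  150 → locker 4  [load 325/425]
  200 → locker 6 (new)  [load 200/425]
  325 → locker 7 (new)  [load 325/425]
7 storage lockers opened.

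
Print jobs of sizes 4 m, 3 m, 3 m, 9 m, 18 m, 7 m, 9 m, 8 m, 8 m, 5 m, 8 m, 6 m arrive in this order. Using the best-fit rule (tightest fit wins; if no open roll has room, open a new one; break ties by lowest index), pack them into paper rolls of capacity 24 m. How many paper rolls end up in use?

4

  4 → roll 1 (new)  [load 4/24]
  3 → roll 1  [load 7/24]
  3 → roll 1  [load 10/24]
  9 → roll 1  [load 19/24]
  18 → roll 2 (new)  [load 18/24]
  7 → roll 3 (new)  [load 7/24]
  9 → roll 3  [load 16/24]
  8 → roll 3  [load 24/24]
  8 → roll 4 (new)  [load 8/24]
  5 → roll 1  [load 24/24]
  8 → roll 4  [load 16/24]
  6 → roll 2  [load 24/24]
4 paper rolls opened.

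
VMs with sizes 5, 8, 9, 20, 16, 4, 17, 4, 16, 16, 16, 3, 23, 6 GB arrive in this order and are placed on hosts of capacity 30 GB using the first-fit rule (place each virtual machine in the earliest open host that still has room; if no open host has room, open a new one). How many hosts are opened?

  5 → host 1 (new)  [load 5/30]
  8 → host 1  [load 13/30]
  9 → host 1  [load 22/30]
  20 → host 2 (new)  [load 20/30]
  16 → host 3 (new)  [load 16/30]
  4 → host 1  [load 26/30]
  17 → host 4 (new)  [load 17/30]
  4 → host 1  [load 30/30]
  16 → host 5 (new)  [load 16/30]
  16 → host 6 (new)  [load 16/30]
  16 → host 7 (new)  [load 16/30]
  3 → host 2  [load 23/30]
  23 → host 8 (new)  [load 23/30]
  6 → host 2  [load 29/30]
8 hosts opened.

8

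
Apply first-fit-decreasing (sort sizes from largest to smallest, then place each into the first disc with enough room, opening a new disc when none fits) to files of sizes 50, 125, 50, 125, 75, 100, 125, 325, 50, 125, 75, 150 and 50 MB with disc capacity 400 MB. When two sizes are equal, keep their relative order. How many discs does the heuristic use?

4

Sorted descending: 325, 150, 125, 125, 125, 125, 100, 75, 75, 50, 50, 50, 50.
  325 → disc 1 (new)  [load 325/400]
  150 → disc 2 (new)  [load 150/400]
  125 → disc 2  [load 275/400]
  125 → disc 2  [load 400/400]
  125 → disc 3 (new)  [load 125/400]
  125 → disc 3  [load 250/400]
  100 → disc 3  [load 350/400]
  75 → disc 1  [load 400/400]
  75 → disc 4 (new)  [load 75/400]
  50 → disc 3  [load 400/400]
  50 → disc 4  [load 125/400]
  50 → disc 4  [load 175/400]
  50 → disc 4  [load 225/400]
4 discs opened.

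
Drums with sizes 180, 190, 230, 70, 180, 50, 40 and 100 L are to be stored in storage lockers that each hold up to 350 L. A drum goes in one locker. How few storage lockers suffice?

Total = 230 + 190 + 180 + 180 + 100 + 70 + 50 + 40 = 1040 L.
Lower bound: ⌈1040/350⌉ = 3 storage lockers.
Also, 4 drums each exceed 175 L, and no two of those can share a locker, so at least 4 storage lockers are needed.
A packing using 4 storage lockers:
  locker 1: 230 + 100 = 330
  locker 2: 190 + 70 + 50 + 40 = 350
  locker 3: 180 = 180
  locker 4: 180 = 180
This matches the lower bound, so 4 is optimal.

4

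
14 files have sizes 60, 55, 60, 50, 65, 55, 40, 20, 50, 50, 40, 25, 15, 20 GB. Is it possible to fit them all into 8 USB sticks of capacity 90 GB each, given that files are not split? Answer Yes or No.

A valid assignment using 8 USB sticks:
  USB stick 1: 65 + 25 = 90
  USB stick 2: 60 + 20 = 80
  USB stick 3: 60 + 20 = 80
  USB stick 4: 55 + 15 = 70
  USB stick 5: 55 = 55
  USB stick 6: 50 + 40 = 90
  USB stick 7: 50 + 40 = 90
  USB stick 8: 50 = 50
Every load is within 90 GB, so 8 USB sticks suffice.

Yes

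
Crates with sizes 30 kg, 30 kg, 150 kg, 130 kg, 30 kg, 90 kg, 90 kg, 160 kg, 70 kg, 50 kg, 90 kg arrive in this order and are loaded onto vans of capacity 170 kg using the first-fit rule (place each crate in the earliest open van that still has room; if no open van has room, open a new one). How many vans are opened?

  30 → van 1 (new)  [load 30/170]
  30 → van 1  [load 60/170]
  150 → van 2 (new)  [load 150/170]
  130 → van 3 (new)  [load 130/170]
  30 → van 1  [load 90/170]
  90 → van 4 (new)  [load 90/170]
  90 → van 5 (new)  [load 90/170]
  160 → van 6 (new)  [load 160/170]
  70 → van 1  [load 160/170]
  50 → van 4  [load 140/170]
  90 → van 7 (new)  [load 90/170]
7 vans opened.

7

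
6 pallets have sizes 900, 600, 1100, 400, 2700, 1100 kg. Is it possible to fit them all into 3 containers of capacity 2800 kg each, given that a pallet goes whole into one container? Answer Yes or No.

A valid assignment using 3 containers:
  container 1: 2700 = 2700
  container 2: 1100 + 1100 + 600 = 2800
  container 3: 900 + 400 = 1300
Every load is within 2800 kg, so 3 containers suffice.

Yes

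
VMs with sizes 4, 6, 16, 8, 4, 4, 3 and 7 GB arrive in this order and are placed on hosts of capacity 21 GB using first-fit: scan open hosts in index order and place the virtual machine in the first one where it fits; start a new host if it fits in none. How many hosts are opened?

3

  4 → host 1 (new)  [load 4/21]
  6 → host 1  [load 10/21]
  16 → host 2 (new)  [load 16/21]
  8 → host 1  [load 18/21]
  4 → host 2  [load 20/21]
  4 → host 3 (new)  [load 4/21]
  3 → host 1  [load 21/21]
  7 → host 3  [load 11/21]
3 hosts opened.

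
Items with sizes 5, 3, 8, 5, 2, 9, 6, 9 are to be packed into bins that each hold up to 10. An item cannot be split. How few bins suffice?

5

Total = 9 + 9 + 8 + 6 + 5 + 5 + 3 + 2 = 47.
Lower bound: ⌈47/10⌉ = 5 bins.
A packing using 5 bins:
  bin 1: 9 = 9
  bin 2: 9 = 9
  bin 3: 8 + 2 = 10
  bin 4: 6 + 3 = 9
  bin 5: 5 + 5 = 10
This matches the lower bound, so 5 is optimal.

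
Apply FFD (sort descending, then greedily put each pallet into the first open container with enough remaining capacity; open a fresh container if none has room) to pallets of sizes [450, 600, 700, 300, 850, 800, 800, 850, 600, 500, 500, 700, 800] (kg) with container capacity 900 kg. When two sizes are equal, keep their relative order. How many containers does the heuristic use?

Sorted descending: 850, 850, 800, 800, 800, 700, 700, 600, 600, 500, 500, 450, 300.
  850 → container 1 (new)  [load 850/900]
  850 → container 2 (new)  [load 850/900]
  800 → container 3 (new)  [load 800/900]
  800 → container 4 (new)  [load 800/900]
  800 → container 5 (new)  [load 800/900]
  700 → container 6 (new)  [load 700/900]
  700 → container 7 (new)  [load 700/900]
  600 → container 8 (new)  [load 600/900]
  600 → container 9 (new)  [load 600/900]
  500 → container 10 (new)  [load 500/900]
  500 → container 11 (new)  [load 500/900]
  450 → container 12 (new)  [load 450/900]
  300 → container 8  [load 900/900]
12 containers opened.

12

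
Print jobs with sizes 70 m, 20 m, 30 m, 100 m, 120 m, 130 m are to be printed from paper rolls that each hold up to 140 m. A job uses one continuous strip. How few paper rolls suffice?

4

Total = 130 + 120 + 100 + 70 + 30 + 20 = 470 m.
Lower bound: ⌈470/140⌉ = 4 paper rolls.
A packing using 4 paper rolls:
  roll 1: 130 = 130
  roll 2: 120 + 20 = 140
  roll 3: 100 + 30 = 130
  roll 4: 70 = 70
This matches the lower bound, so 4 is optimal.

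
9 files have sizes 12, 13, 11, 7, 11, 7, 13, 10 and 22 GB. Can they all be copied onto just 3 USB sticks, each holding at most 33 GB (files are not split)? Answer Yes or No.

No

Total = 106 GB; ⌈106/33⌉ = 4.
At least 4 USB sticks are required, but only 3 are allowed.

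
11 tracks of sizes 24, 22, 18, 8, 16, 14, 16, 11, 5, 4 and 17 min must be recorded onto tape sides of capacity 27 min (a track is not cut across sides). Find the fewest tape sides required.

7

Total = 24 + 22 + 18 + 17 + 16 + 16 + 14 + 11 + 8 + 5 + 4 = 155 min.
Lower bound: ⌈155/27⌉ = 6 tape sides.
Also, 7 tracks each exceed 27/2 min, and no two of those can share a side, so at least 7 tape sides are needed.
A packing using 7 tape sides:
  side 1: 24 = 24
  side 2: 22 + 5 = 27
  side 3: 18 + 8 = 26
  side 4: 17 + 4 = 21
  side 5: 16 + 11 = 27
  side 6: 16 = 16
  side 7: 14 = 14
This matches the lower bound, so 7 is optimal.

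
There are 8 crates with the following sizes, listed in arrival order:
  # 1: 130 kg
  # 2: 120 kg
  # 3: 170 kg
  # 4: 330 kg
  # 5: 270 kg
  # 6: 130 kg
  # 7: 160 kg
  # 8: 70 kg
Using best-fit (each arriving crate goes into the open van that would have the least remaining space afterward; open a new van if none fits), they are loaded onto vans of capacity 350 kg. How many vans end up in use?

  130 → van 1 (new)  [load 130/350]
  120 → van 1  [load 250/350]
  170 → van 2 (new)  [load 170/350]
  330 → van 3 (new)  [load 330/350]
  270 → van 4 (new)  [load 270/350]
  130 → van 2  [load 300/350]
  160 → van 5 (new)  [load 160/350]
  70 → van 4  [load 340/350]
5 vans opened.

5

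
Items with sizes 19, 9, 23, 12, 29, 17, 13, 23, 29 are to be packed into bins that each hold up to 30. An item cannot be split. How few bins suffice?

7

Total = 29 + 29 + 23 + 23 + 19 + 17 + 13 + 12 + 9 = 174.
Lower bound: ⌈174/30⌉ = 6 bins.
A packing using 7 bins:
  bin 1: 29 = 29
  bin 2: 29 = 29
  bin 3: 23 = 23
  bin 4: 23 = 23
  bin 5: 19 + 9 = 28
  bin 6: 17 + 13 = 30
  bin 7: 12 = 12
No arrangement into 6 bins stays within capacity, so 7 is optimal.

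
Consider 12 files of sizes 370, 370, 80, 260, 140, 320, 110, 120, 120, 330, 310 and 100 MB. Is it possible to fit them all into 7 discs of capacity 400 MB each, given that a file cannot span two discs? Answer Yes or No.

No

Total = 2630 MB; ⌈2630/400⌉ = 7.
The bound of 7 does not rule out 7, but exhaustive search shows no assignment into 7 discs of capacity 400 MB exists — the minimum is 8.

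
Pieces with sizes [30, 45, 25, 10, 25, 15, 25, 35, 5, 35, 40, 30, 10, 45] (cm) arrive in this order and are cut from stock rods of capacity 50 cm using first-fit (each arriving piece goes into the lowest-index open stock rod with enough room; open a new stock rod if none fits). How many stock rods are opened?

9

  30 → stock rod 1 (new)  [load 30/50]
  45 → stock rod 2 (new)  [load 45/50]
  25 → stock rod 3 (new)  [load 25/50]
  10 → stock rod 1  [load 40/50]
  25 → stock rod 3  [load 50/50]
  15 → stock rod 4 (new)  [load 15/50]
  25 → stock rod 4  [load 40/50]
  35 → stock rod 5 (new)  [load 35/50]
  5 → stock rod 1  [load 45/50]
  35 → stock rod 6 (new)  [load 35/50]
  40 → stock rod 7 (new)  [load 40/50]
  30 → stock rod 8 (new)  [load 30/50]
  10 → stock rod 4  [load 50/50]
  45 → stock rod 9 (new)  [load 45/50]
9 stock rods opened.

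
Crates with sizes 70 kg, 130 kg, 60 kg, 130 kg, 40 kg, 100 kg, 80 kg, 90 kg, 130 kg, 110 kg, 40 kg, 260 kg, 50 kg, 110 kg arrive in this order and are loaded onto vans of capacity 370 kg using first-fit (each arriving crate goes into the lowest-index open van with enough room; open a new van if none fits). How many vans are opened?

  70 → van 1 (new)  [load 70/370]
  130 → van 1  [load 200/370]
  60 → van 1  [load 260/370]
  130 → van 2 (new)  [load 130/370]
  40 → van 1  [load 300/370]
  100 → van 2  [load 230/370]
  80 → van 2  [load 310/370]
  90 → van 3 (new)  [load 90/370]
  130 → van 3  [load 220/370]
  110 → van 3  [load 330/370]
  40 → van 1  [load 340/370]
  260 → van 4 (new)  [load 260/370]
  50 → van 2  [load 360/370]
  110 → van 4  [load 370/370]
4 vans opened.

4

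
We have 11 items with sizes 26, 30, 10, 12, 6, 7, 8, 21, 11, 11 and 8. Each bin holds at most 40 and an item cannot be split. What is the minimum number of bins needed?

Total = 30 + 26 + 21 + 12 + 11 + 11 + 10 + 8 + 8 + 7 + 6 = 150.
Lower bound: ⌈150/40⌉ = 4 bins.
A packing using 4 bins:
  bin 1: 30 + 10 = 40
  bin 2: 26 + 12 = 38
  bin 3: 21 + 11 + 8 = 40
  bin 4: 11 + 8 + 7 + 6 = 32
This matches the lower bound, so 4 is optimal.

4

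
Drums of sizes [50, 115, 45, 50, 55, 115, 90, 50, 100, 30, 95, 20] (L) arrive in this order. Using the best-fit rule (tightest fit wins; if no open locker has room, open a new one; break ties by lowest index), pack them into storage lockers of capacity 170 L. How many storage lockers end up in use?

6

  50 → locker 1 (new)  [load 50/170]
  115 → locker 1  [load 165/170]
  45 → locker 2 (new)  [load 45/170]
  50 → locker 2  [load 95/170]
  55 → locker 2  [load 150/170]
  115 → locker 3 (new)  [load 115/170]
  90 → locker 4 (new)  [load 90/170]
  50 → locker 3  [load 165/170]
  100 → locker 5 (new)  [load 100/170]
  30 → locker 5  [load 130/170]
  95 → locker 6 (new)  [load 95/170]
  20 → locker 2  [load 170/170]
6 storage lockers opened.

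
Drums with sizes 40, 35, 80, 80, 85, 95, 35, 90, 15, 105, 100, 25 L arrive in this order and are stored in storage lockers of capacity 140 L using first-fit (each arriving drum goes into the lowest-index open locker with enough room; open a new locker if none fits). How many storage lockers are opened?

  40 → locker 1 (new)  [load 40/140]
  35 → locker 1  [load 75/140]
  80 → locker 2 (new)  [load 80/140]
  80 → locker 3 (new)  [load 80/140]
  85 → locker 4 (new)  [load 85/140]
  95 → locker 5 (new)  [load 95/140]
  35 → locker 1  [load 110/140]
  90 → locker 6 (new)  [load 90/140]
  15 → locker 1  [load 125/140]
  105 → locker 7 (new)  [load 105/140]
  100 → locker 8 (new)  [load 100/140]
  25 → locker 2  [load 105/140]
8 storage lockers opened.

8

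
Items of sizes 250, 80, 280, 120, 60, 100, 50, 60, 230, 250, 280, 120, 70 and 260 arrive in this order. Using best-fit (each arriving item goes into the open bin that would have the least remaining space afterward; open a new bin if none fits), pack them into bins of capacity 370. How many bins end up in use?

7

  250 → bin 1 (new)  [load 250/370]
  80 → bin 1  [load 330/370]
  280 → bin 2 (new)  [load 280/370]
  120 → bin 3 (new)  [load 120/370]
  60 → bin 2  [load 340/370]
  100 → bin 3  [load 220/370]
  50 → bin 3  [load 270/370]
  60 → bin 3  [load 330/370]
  230 → bin 4 (new)  [load 230/370]
  250 → bin 5 (new)  [load 250/370]
  280 → bin 6 (new)  [load 280/370]
  120 → bin 5  [load 370/370]
  70 → bin 6  [load 350/370]
  260 → bin 7 (new)  [load 260/370]
7 bins opened.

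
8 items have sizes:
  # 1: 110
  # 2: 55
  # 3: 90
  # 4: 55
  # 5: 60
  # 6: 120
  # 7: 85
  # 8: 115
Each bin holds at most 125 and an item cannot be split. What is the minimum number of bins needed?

Total = 120 + 115 + 110 + 90 + 85 + 60 + 55 + 55 = 690.
Lower bound: ⌈690/125⌉ = 6 bins.
A packing using 7 bins:
  bin 1: 120 = 120
  bin 2: 115 = 115
  bin 3: 110 = 110
  bin 4: 90 = 90
  bin 5: 85 = 85
  bin 6: 60 + 55 = 115
  bin 7: 55 = 55
No arrangement into 6 bins stays within capacity, so 7 is optimal.

7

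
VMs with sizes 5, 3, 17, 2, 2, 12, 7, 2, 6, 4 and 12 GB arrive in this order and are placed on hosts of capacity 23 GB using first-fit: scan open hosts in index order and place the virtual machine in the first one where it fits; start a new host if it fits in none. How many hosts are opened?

  5 → host 1 (new)  [load 5/23]
  3 → host 1  [load 8/23]
  17 → host 2 (new)  [load 17/23]
  2 → host 1  [load 10/23]
  2 → host 1  [load 12/23]
  12 → host 3 (new)  [load 12/23]
  7 → host 1  [load 19/23]
  2 → host 1  [load 21/23]
  6 → host 2  [load 23/23]
  4 → host 3  [load 16/23]
  12 → host 4 (new)  [load 12/23]
4 hosts opened.

4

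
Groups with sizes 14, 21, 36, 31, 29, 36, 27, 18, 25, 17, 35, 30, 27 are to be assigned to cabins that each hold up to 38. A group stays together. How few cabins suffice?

Total = 36 + 36 + 35 + 31 + 30 + 29 + 27 + 27 + 25 + 21 + 18 + 17 + 14 = 346.
Lower bound: ⌈346/38⌉ = 10 cabins.
A packing using 11 cabins:
  cabin 1: 36 = 36
  cabin 2: 36 = 36
  cabin 3: 35 = 35
  cabin 4: 31 = 31
  cabin 5: 30 = 30
  cabin 6: 29 = 29
  cabin 7: 27 = 27
  cabin 8: 27 = 27
  cabin 9: 25 = 25
  cabin 10: 21 + 17 = 38
  cabin 11: 18 + 14 = 32
No arrangement into 10 cabins stays within capacity, so 11 is optimal.

11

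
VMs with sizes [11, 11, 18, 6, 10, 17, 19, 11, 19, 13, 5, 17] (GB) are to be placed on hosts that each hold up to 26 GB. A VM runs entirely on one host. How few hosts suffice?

8

Total = 19 + 19 + 18 + 17 + 17 + 13 + 11 + 11 + 11 + 10 + 6 + 5 = 157 GB.
Lower bound: ⌈157/26⌉ = 7 hosts.
A packing using 8 hosts:
  host 1: 19 + 6 = 25
  host 2: 19 + 5 = 24
  host 3: 18 = 18
  host 4: 17 = 17
  host 5: 17 = 17
  host 6: 13 + 11 = 24
  host 7: 11 + 11 = 22
  host 8: 10 = 10
No arrangement into 7 hosts stays within capacity, so 8 is optimal.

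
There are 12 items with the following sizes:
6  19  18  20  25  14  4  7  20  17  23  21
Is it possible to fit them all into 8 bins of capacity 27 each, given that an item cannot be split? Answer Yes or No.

No

Total = 194; ⌈194/27⌉ = 8.
9 items each exceed half the capacity and cannot share a bin, forcing at least 9 bins.
At least 9 bins are required, but only 8 are allowed.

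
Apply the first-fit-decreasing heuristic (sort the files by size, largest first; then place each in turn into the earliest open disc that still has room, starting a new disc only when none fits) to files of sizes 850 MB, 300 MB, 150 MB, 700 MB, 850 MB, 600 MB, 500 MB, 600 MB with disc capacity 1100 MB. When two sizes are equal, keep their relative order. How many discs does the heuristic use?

Sorted descending: 850, 850, 700, 600, 600, 500, 300, 150.
  850 → disc 1 (new)  [load 850/1100]
  850 → disc 2 (new)  [load 850/1100]
  700 → disc 3 (new)  [load 700/1100]
  600 → disc 4 (new)  [load 600/1100]
  600 → disc 5 (new)  [load 600/1100]
  500 → disc 4  [load 1100/1100]
  300 → disc 3  [load 1000/1100]
  150 → disc 1  [load 1000/1100]
5 discs opened.

5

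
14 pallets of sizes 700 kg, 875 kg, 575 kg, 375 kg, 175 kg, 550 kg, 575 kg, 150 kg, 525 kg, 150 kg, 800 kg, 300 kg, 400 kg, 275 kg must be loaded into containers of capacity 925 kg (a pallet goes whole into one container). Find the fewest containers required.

8

Total = 875 + 800 + 700 + 575 + 575 + 550 + 525 + 400 + 375 + 300 + 275 + 175 + 150 + 150 = 6425 kg.
Lower bound: ⌈6425/925⌉ = 7 containers.
A packing using 8 containers:
  container 1: 875 = 875
  container 2: 800 = 800
  container 3: 700 + 175 = 875
  container 4: 575 + 300 = 875
  container 5: 575 + 275 = 850
  container 6: 550 + 375 = 925
  container 7: 525 + 400 = 925
  container 8: 150 + 150 = 300
No arrangement into 7 containers stays within capacity, so 8 is optimal.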